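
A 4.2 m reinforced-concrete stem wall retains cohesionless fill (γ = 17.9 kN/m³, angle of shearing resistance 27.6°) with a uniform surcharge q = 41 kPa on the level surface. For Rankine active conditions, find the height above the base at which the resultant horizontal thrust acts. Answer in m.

1.77 m

K_a = 0.3668.
Triangular part P₁ = ½K_aγH² = 57.91 at H/3 = 1.400 m; rectangular part P₂ = K_a q H = 63.16 at H/2 = 2.100 m.
ȳ = (P₁·1.400 + P₂·2.100)/(P₁+P₂) = 1.765 m.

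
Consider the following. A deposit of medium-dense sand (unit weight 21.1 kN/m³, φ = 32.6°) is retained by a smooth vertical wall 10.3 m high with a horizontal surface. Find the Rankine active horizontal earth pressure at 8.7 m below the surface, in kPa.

K_a = (1 − sin φ)/(1 + sin φ) = 0.2997.
σ_h = K_a γ z = 0.2997 × 21.1 × 8.7 = 55.02 kPa.

55.0 kPa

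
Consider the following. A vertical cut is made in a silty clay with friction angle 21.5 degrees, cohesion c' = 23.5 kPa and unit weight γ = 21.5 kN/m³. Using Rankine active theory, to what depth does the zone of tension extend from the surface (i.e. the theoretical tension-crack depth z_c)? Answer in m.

K_a = tan²(45° − 21.5°/2) = 0.4636; √K_a = 0.6809.
The active pressure is zero where K_a γ z = 2c√K_a, so z_c = 2c/(γ√K_a) = 2×23.5/(21.5×0.6809) = 3.211 m.

3.21 m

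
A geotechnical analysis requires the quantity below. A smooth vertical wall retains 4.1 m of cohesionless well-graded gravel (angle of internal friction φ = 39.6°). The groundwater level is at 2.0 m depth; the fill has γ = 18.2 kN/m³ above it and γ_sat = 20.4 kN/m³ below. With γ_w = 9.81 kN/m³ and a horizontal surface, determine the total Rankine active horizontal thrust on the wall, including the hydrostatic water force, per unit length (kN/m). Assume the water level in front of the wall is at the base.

51.8 kN/m

K_a = tan²(45° − φ/2) = 0.2214.
γ' = 20.4 − 9.81 = 10.59 kN/m³. Depth below WT = 2.1 m.
σ'_h at WT = K_a γ d_w = 8.060 kPa; at base = 8.060 + K_a γ' × 2.1 = 12.98 kPa.
P₁ (0–2.0 m) = ½×8.060×2.0 = 8.060. P₂ (2.0–4.1 m) = ½(8.060+12.98)×2.1 = 22.10.
P_w = ½ γ_w h₂² = 0.5×9.81×2.1² = 21.63. Total = 8.060+22.10+21.63 = 51.79 kN/m.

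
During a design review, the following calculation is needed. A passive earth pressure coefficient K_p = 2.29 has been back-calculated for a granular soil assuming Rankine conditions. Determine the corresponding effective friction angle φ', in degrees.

K_p = (1+sin φ)/(1−sin φ) ⇒ sin φ = (K_p − 1)/(K_p + 1) = 0.3921.
φ = arcsin(0.3921) = 23.09°.

23.1°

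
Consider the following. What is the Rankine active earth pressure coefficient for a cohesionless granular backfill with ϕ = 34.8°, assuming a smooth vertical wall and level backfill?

0.273

K_a = tan²(45° − φ/2) = tan²(27.60°) = 0.2733.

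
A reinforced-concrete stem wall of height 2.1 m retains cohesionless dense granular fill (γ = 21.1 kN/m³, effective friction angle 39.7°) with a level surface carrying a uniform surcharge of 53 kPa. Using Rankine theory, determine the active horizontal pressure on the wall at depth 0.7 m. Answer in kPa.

14.9 kPa

K_a = (1 − sin φ)/(1 + sin φ) = 0.2204.
σ_v = γz + q = 21.1 × 0.7 + 53 = 67.77 kPa.
σ_h = K_a σ_v = 0.2204 × 67.77 = 14.94 kPa.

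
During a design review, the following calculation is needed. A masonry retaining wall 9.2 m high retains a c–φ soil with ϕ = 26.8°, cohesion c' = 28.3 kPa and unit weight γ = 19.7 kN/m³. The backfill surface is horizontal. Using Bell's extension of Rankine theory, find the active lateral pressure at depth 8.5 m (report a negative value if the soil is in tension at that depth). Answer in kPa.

K_a = (1 − sin φ)/(1 + sin φ) = 0.3785.
σ_a = K_a γ z − 2c√K_a = 0.3785×19.7×8.5 − 2×28.3×0.6152 = 28.56 kPa.

28.6 kPa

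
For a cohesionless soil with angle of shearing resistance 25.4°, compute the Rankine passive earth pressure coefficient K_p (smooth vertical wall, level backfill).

K_p = (1 + sin φ)/(1 − sin φ) = tan²(45° + 25.4°/2) = 2.502.

2.50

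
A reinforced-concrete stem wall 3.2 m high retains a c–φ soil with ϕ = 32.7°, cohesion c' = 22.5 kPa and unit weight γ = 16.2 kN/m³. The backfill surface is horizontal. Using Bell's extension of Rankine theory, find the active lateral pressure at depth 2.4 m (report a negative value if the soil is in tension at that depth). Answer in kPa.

K_a = (1 − sin φ)/(1 + sin φ) = 0.2985.
σ_a = K_a γ z − 2c√K_a = 0.2985×16.2×2.4 − 2×22.5×0.5464 = -12.98 kPa.

-13.0 kPa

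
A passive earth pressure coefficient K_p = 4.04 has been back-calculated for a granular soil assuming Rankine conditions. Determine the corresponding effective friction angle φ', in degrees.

37.1°

K_p = (1+sin φ)/(1−sin φ) ⇒ sin φ = (K_p − 1)/(K_p + 1) = 0.6032.
φ = arcsin(0.6032) = 37.10°.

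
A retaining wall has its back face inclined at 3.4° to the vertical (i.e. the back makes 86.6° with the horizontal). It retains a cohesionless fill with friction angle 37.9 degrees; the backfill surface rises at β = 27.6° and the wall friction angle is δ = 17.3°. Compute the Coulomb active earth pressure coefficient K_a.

K_a = sin²(α+φ) / [sin²α · sin(α−δ) · (1 + √{sin(φ+δ)sin(φ−β) / (sin(α−δ)sin(α+β))})²].
With α = 86.6°, φ = 37.9°, δ = 17.3°, β = 27.6°: K_a = 0.3640.

0.364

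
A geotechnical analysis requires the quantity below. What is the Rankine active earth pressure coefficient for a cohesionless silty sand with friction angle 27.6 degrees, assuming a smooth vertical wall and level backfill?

0.367

K_a = tan²(45° − φ/2) = tan²(31.20°) = 0.3668.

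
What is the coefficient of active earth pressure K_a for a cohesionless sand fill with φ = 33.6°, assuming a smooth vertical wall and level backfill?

0.288

K_a = (1 − sin φ)/(1 + sin φ) = (1 − sin 33.6°)/(1 + sin 33.6°) = 0.2875.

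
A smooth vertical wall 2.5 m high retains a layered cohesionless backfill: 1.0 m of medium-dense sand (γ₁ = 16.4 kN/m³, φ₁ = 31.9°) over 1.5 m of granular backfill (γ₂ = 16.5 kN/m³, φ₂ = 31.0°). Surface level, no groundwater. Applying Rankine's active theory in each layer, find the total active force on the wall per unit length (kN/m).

K_a1 = tan²(45°−31.9°/2) = 0.3085; K_a2 = tan²(45°−31.0°/2) = 0.3201.
Layer 1: σ at base = K_a1 γ₁ h₁ = 5.060 kPa; P₁ = ½×5.060×1.0 = 2.530.
Layer 2: σ_v at top = γ₁h₁ = 16.40; σ_h top = K_a2×16.40 = 5.250; σ_h base = K_a2×(16.40+16.5×1.5) = 13.17.
P₂ = ½(5.250+13.17)×1.5 = 13.82. Total P_a = 2.530+13.82 = 16.35 kN/m.

16.3 kN/m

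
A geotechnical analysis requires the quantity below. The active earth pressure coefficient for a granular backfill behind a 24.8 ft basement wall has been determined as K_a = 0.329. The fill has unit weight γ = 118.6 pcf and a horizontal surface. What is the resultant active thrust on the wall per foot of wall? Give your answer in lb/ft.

P = ½ K_a γ H² = 0.5 × 0.329 × 118.6 × 24.8² = 12000 lb/ft.

12000 lb/ft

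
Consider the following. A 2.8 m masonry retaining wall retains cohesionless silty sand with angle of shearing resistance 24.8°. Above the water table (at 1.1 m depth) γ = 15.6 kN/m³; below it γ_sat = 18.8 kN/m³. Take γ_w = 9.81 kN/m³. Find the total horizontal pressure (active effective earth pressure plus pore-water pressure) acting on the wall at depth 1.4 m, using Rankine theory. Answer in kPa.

K_a = (1 − sin φ)/(1 + sin φ) = 0.4090.
γ' = 18.8 − 9.81 = 8.990 kN/m³.
Effective vertical stress at 1.4 m: σ'_v = 15.6×1.1 + 8.990×0.300 = 19.86 kPa.
σ'_h = K_a σ'_v = 0.4090 × 19.86 = 8.121 kPa; u = γ_w × 0.300 = 2.943 kPa.
Total σ_h = 8.121 + 2.943 = 11.06 kPa.

11.1 kPa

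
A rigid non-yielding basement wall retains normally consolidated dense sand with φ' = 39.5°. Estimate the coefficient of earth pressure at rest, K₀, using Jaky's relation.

0.364

K₀ = 1 − sin φ' = 1 − sin 39.5° = 0.3639.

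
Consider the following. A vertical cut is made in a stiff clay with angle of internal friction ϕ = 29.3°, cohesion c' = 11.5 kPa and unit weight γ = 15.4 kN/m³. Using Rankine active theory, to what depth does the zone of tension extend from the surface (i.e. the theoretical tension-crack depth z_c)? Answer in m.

K_a = tan²(45° − 29.3°/2) = 0.3428; √K_a = 0.5855.
The active pressure is zero where K_a γ z = 2c√K_a, so z_c = 2c/(γ√K_a) = 2×11.5/(15.4×0.5855) = 2.551 m.

2.55 m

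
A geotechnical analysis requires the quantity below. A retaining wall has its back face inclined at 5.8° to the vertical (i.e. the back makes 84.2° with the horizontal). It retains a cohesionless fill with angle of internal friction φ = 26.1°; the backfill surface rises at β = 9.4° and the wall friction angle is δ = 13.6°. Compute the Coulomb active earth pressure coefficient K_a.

0.453

K_a = sin²(α+φ) / [sin²α · sin(α−δ) · (1 + √{sin(φ+δ)sin(φ−β) / (sin(α−δ)sin(α+β))})²].
With α = 84.2°, φ = 26.1°, δ = 13.6°, β = 9.4°: K_a = 0.4534.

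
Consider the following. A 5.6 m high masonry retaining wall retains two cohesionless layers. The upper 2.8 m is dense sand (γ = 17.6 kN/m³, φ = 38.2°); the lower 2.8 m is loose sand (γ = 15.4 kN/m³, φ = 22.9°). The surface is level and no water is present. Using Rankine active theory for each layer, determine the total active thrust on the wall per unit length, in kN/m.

103 kN/m

K_a1 = tan²(45°−38.2°/2) = 0.2358; K_a2 = tan²(45°−22.9°/2) = 0.4398.
Layer 1: σ at base = K_a1 γ₁ h₁ = 11.62 kPa; P₁ = ½×11.62×2.8 = 16.27.
Layer 2: σ_v at top = γ₁h₁ = 49.28; σ_h top = K_a2×49.28 = 21.67; σ_h base = K_a2×(49.28+15.4×2.8) = 40.63.
P₂ = ½(21.67+40.63)×2.8 = 87.23. Total P_a = 16.27+87.23 = 103.5 kN/m.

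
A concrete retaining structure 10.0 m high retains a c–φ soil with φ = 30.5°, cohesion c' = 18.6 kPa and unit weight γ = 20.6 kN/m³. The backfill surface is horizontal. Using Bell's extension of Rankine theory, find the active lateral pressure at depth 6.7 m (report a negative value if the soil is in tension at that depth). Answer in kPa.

K_a = (1 − sin φ)/(1 + sin φ) = 0.3267.
σ_a = K_a γ z − 2c√K_a = 0.3267×20.6×6.7 − 2×18.6×0.5715 = 23.82 kPa.

23.8 kPa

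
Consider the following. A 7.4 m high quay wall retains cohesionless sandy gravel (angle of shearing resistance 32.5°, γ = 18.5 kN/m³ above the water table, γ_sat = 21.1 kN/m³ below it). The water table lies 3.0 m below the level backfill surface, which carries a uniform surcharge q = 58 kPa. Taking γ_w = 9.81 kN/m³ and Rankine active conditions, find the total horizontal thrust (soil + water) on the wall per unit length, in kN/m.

K_a = tan²(45° − φ/2) = 0.3010.
γ' = 21.1 − 9.81 = 11.29 kN/m³. h₂ = H − d_w = 4.4 m.
σ'_h: at surface K_a·q = 17.46; at WT K_a(q+γd_w) = 34.16; at base K_a(q+γd_w+γ'h₂) = 49.11 kPa.
P₁ = ½(17.46+34.16)×3.0 = 77.43; P₂ = ½(34.16+49.11)×4.4 = 183.2; P_w = ½γ_w h₂² = 94.96.
Total = 77.43+183.2+94.96 = 355.6 kN/m.

356 kN/m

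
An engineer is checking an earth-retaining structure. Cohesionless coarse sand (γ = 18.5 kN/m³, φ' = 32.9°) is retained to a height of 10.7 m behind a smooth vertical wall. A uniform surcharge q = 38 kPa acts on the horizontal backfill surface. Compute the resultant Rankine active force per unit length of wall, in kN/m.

K_a = tan²(45° − φ/2) = 0.2960.
Soil triangle: ½ K_a γ H² = 0.5×0.2960×18.5×10.7² = 313.5 kN/m.
Surcharge rectangle: K_a q H = 0.2960×38×10.7 = 120.4 kN/m.
Total = 313.5 + 120.4 = 433.9 kN/m.

434 kN/m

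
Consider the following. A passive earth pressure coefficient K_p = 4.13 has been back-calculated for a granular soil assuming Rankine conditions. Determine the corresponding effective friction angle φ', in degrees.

K_p = (1+sin φ)/(1−sin φ) ⇒ sin φ = (K_p − 1)/(K_p + 1) = 0.6101.
φ = arcsin(0.6101) = 37.60°.

37.6°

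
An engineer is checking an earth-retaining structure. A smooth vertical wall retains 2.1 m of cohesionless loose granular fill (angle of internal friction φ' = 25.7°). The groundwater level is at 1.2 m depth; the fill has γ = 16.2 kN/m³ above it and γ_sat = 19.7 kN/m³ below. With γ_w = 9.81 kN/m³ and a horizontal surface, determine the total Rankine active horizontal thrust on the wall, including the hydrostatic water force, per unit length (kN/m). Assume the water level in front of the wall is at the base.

17.1 kN/m

K_a = tan²(45° − φ/2) = 0.3950.
γ' = 19.7 − 9.81 = 9.890 kN/m³. Depth below WT = 0.9 m.
σ'_h at WT = K_a γ d_w = 7.679 kPa; at base = 7.679 + K_a γ' × 0.9 = 11.20 kPa.
P₁ (0–1.2 m) = ½×7.679×1.2 = 4.608. P₂ (1.2–2.1 m) = ½(7.679+11.20)×0.9 = 8.494.
P_w = ½ γ_w h₂² = 0.5×9.81×0.9² = 3.973. Total = 4.608+8.494+3.973 = 17.07 kN/m.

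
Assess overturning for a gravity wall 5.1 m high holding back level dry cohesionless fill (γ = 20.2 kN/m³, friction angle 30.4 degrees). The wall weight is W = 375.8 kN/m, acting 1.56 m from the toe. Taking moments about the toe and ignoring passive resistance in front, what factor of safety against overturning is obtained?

K_a = tan²(45° − 30.4°/2) = 0.3280.
P_a = ½K_aγH² = 0.5×0.3280×20.2×5.1² = 86.16 kN/m, acting at H/3 = 1.700 m above the base.
Overturning moment M_o = P_a × H/3 = 86.16 × 1.700 = 146.5.
Resisting moment M_r = W × 1.56 = 375.8 × 1.56 = 586.2.
FS_overturning = M_r/M_o = 586.2/146.5 = 4.002.

4.00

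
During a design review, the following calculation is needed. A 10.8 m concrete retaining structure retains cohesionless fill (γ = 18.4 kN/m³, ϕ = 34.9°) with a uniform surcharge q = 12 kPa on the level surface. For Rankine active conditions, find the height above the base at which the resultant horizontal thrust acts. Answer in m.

3.79 m

K_a = 0.2721.
Triangular part P₁ = ½K_aγH² = 292.0 at H/3 = 3.600 m; rectangular part P₂ = K_a q H = 35.27 at H/2 = 5.400 m.
ȳ = (P₁·3.600 + P₂·5.400)/(P₁+P₂) = 3.794 m.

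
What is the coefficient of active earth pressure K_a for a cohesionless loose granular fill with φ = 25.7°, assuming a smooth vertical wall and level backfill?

K_a = tan²(45° − φ/2) = tan²(32.15°) = 0.3950.

0.395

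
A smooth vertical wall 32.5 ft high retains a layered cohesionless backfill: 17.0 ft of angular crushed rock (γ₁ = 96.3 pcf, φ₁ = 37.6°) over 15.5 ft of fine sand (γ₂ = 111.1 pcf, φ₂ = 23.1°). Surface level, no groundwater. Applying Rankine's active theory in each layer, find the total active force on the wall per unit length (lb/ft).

20300 lb/ft

K_a1 = tan²(45°−37.6°/2) = 0.2421; K_a2 = tan²(45°−23.1°/2) = 0.4364.
Layer 1: σ at base = K_a1 γ₁ h₁ = 396.4 psf; P₁ = ½×396.4×17.0 = 3369.
Layer 2: σ_v at top = γ₁h₁ = 1637; σ_h top = K_a2×1637 = 714.5; σ_h base = K_a2×(1637+111.1×15.5) = 1466.
P₂ = ½(714.5+1466)×15.5 = 16900. Total P_a = 3369+16900 = 20270 lb/ft.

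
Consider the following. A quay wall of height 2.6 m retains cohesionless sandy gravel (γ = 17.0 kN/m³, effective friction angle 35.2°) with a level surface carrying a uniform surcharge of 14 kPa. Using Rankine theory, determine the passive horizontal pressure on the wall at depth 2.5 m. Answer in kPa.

210 kPa

K_p = (1 + sin φ)/(1 − sin φ) = 3.722.
σ_v = γz + q = 17.0 × 2.5 + 14 = 56.50 kPa.
σ_h = K_p σ_v = 3.722 × 56.50 = 210.3 kPa.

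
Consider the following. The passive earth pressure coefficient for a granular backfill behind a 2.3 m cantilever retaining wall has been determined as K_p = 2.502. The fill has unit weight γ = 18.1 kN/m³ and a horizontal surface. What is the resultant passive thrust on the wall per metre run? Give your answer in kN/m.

P = ½ K_p γ H² = 0.5 × 2.502 × 18.1 × 2.3² = 119.8 kN/m.

120 kN/m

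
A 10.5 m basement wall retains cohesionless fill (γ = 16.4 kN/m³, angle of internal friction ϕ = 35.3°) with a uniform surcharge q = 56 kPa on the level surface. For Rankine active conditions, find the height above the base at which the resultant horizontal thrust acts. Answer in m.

4.19 m

K_a = 0.2675.
Triangular part P₁ = ½K_aγH² = 241.9 at H/3 = 3.500 m; rectangular part P₂ = K_a q H = 157.3 at H/2 = 5.250 m.
ȳ = (P₁·3.500 + P₂·5.250)/(P₁+P₂) = 4.190 m.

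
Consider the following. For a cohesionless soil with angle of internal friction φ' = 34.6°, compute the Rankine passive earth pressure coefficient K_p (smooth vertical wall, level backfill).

3.63

K_p = (1 + sin φ)/(1 − sin φ) = tan²(45° + 34.6°/2) = 3.628.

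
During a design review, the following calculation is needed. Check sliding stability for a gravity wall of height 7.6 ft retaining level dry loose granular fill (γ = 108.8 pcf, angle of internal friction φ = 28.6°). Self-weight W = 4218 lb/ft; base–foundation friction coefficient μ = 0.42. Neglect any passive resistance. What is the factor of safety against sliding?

1.60

K_a = tan²(45° − 28.6°/2) = 0.3525.
P_a = ½K_aγH² = 0.5×0.3525×108.8×7.6² = 1108 lb/ft, acting at H/3 = 2.533 ft above the base.
FS_sliding = μW / P_a = 0.42×4218 / 1108 = 1.599.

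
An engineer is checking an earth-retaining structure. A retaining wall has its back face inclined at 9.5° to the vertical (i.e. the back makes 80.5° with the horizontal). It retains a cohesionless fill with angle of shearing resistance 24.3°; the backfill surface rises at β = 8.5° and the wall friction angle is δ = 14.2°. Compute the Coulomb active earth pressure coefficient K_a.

K_a = sin²(α+φ) / [sin²α · sin(α−δ) · (1 + √{sin(φ+δ)sin(φ−β) / (sin(α−δ)sin(α+β))})²].
With α = 80.5°, φ = 24.3°, δ = 14.2°, β = 8.5°: K_a = 0.5130.

0.513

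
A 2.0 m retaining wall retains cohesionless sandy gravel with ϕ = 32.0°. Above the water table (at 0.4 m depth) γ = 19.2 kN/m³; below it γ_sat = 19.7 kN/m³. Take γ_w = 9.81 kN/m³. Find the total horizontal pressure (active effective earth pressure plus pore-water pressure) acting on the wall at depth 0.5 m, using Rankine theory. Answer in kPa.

K_a = (1 − sin φ)/(1 + sin φ) = 0.3073.
γ' = 19.7 − 9.81 = 9.890 kN/m³.
Effective vertical stress at 0.5 m: σ'_v = 19.2×0.4 + 9.890×0.100 = 8.669 kPa.
σ'_h = K_a σ'_v = 0.3073 × 8.669 = 2.664 kPa; u = γ_w × 0.100 = 0.9810 kPa.
Total σ_h = 2.664 + 0.9810 = 3.645 kPa.

3.64 kPa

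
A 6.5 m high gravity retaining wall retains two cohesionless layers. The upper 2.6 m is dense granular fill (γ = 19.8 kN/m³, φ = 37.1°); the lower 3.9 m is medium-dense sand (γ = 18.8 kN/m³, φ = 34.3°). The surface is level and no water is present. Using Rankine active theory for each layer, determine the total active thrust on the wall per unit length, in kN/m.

K_a1 = tan²(45°−37.1°/2) = 0.2475; K_a2 = tan²(45°−34.3°/2) = 0.2792.
Layer 1: σ at base = K_a1 γ₁ h₁ = 12.74 kPa; P₁ = ½×12.74×2.6 = 16.56.
Layer 2: σ_v at top = γ₁h₁ = 51.48; σ_h top = K_a2×51.48 = 14.37; σ_h base = K_a2×(51.48+18.8×3.9) = 34.84.
P₂ = ½(14.37+34.84)×3.9 = 95.96. Total P_a = 16.56+95.96 = 112.5 kN/m.

113 kN/m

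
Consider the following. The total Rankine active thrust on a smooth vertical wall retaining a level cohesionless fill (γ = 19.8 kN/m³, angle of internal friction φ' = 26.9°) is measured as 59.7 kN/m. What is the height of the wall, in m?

K_a = 0.3770. P_a = ½ K_a γ H² ⇒ H = √(2P_a/(K_a γ)).
H = √(2×59.7/(0.3770×19.8)) = 3.999 m.

4.00 m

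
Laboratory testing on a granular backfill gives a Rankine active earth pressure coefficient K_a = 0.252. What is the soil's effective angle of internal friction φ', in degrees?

36.7°

K_a = tan²(45° − φ/2) ⇒ 45° − φ/2 = arctan(√0.252) = 26.66°.
φ = 2(45° − 26.66°) = 36.69°.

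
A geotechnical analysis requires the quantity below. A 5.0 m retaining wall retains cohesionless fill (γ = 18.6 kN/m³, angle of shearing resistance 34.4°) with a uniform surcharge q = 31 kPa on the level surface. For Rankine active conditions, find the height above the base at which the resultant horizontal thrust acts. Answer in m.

2.00 m

K_a = 0.2780.
Triangular part P₁ = ½K_aγH² = 64.63 at H/3 = 1.667 m; rectangular part P₂ = K_a q H = 43.09 at H/2 = 2.500 m.
ȳ = (P₁·1.667 + P₂·2.500)/(P₁+P₂) = 2.000 m.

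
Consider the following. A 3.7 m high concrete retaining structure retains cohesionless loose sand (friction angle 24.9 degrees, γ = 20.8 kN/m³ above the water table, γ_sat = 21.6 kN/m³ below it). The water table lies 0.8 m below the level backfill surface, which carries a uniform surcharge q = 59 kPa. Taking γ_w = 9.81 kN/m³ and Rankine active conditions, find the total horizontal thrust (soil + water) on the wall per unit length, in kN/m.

173 kN/m

K_a = tan²(45° − φ/2) = 0.4074.
γ' = 21.6 − 9.81 = 11.79 kN/m³. h₂ = H − d_w = 2.9 m.
σ'_h: at surface K_a·q = 24.04; at WT K_a(q+γd_w) = 30.82; at base K_a(q+γd_w+γ'h₂) = 44.75 kPa.
P₁ = ½(24.04+30.82)×0.8 = 21.94; P₂ = ½(30.82+44.75)×2.9 = 109.6; P_w = ½γ_w h₂² = 41.25.
Total = 21.94+109.6+41.25 = 172.8 kN/m.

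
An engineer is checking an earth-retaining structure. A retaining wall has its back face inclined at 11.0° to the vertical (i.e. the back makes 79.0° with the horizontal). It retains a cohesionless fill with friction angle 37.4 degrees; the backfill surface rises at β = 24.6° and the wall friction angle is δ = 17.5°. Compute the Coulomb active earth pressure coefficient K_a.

0.444

K_a = sin²(α+φ) / [sin²α · sin(α−δ) · (1 + √{sin(φ+δ)sin(φ−β) / (sin(α−δ)sin(α+β))})²].
With α = 79.0°, φ = 37.4°, δ = 17.5°, β = 24.6°: K_a = 0.4441.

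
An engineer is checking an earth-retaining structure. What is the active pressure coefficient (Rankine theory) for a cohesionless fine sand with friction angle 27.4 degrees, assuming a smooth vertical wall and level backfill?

K_a = (1 − sin φ)/(1 + sin φ) = (1 − sin 27.4°)/(1 + sin 27.4°) = 0.3697.

0.370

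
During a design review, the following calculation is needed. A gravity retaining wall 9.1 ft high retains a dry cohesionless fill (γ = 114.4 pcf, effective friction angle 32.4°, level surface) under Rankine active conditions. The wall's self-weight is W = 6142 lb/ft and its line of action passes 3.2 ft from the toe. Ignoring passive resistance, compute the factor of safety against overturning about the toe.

4.53

K_a = tan²(45° − 32.4°/2) = 0.3022.
P_a = ½K_aγH² = 0.5×0.3022×114.4×9.1² = 1432 lb/ft, acting at H/3 = 3.033 ft above the base.
Overturning moment M_o = P_a × H/3 = 1432 × 3.033 = 4342.
Resisting moment M_r = W × 3.2 = 6142 × 3.2 = 19650.
FS_overturning = M_r/M_o = 19650/4342 = 4.526.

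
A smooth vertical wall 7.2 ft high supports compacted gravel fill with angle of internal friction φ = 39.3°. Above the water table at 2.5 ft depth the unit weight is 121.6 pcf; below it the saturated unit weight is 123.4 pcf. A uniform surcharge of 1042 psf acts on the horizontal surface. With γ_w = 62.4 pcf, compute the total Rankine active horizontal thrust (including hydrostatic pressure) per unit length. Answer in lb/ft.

2930 lb/ft

K_a = tan²(45° − φ/2) = 0.2245.
γ' = 123.4 − 62.4 = 61.00 pcf. h₂ = H − d_w = 4.7 ft.
σ'_h: at surface K_a·q = 233.9; at WT K_a(q+γd_w) = 302.1; at base K_a(q+γd_w+γ'h₂) = 366.5 psf.
P₁ = ½(233.9+302.1)×2.5 = 670.0; P₂ = ½(302.1+366.5)×4.7 = 1571; P_w = ½γ_w h₂² = 689.2.
Total = 670.0+1571+689.2 = 2930 lb/ft.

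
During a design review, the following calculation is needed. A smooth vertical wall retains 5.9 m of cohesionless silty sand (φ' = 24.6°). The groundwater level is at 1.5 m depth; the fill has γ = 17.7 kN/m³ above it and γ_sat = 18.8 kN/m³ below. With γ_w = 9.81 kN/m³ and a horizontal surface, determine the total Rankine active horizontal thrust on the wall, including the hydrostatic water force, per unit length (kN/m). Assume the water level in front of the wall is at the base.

187 kN/m

K_a = tan²(45° − φ/2) = 0.4121.
γ' = 18.8 − 9.81 = 8.990 kN/m³. Depth below WT = 4.4 m.
σ'_h at WT = K_a γ d_w = 10.94 kPa; at base = 10.94 + K_a γ' × 4.4 = 27.25 kPa.
P₁ (0–1.5 m) = ½×10.94×1.5 = 8.207. P₂ (1.5–5.9 m) = ½(10.94+27.25)×4.4 = 84.01.
P_w = ½ γ_w h₂² = 0.5×9.81×4.4² = 94.96. Total = 8.207+84.01+94.96 = 187.2 kN/m.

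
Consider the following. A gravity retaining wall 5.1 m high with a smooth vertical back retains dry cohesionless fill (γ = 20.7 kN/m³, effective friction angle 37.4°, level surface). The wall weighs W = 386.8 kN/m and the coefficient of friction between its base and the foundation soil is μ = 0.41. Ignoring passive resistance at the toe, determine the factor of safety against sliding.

2.41

K_a = tan²(45° − 37.4°/2) = 0.2443.
P_a = ½K_aγH² = 0.5×0.2443×20.7×5.1² = 65.76 kN/m, acting at H/3 = 1.700 m above the base.
FS_sliding = μW / P_a = 0.41×386.8 / 65.76 = 2.412.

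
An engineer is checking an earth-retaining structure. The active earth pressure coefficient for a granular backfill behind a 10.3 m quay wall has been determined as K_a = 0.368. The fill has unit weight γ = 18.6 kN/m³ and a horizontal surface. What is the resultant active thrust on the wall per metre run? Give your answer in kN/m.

P = ½ K_a γ H² = 0.5 × 0.368 × 18.6 × 10.3² = 363.1 kN/m.

363 kN/m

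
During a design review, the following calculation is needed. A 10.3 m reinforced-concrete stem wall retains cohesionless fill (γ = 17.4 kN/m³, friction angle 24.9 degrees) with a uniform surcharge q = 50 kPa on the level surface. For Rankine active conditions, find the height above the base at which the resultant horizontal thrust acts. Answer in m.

4.05 m

K_a = 0.4074.
Triangular part P₁ = ½K_aγH² = 376.0 at H/3 = 3.433 m; rectangular part P₂ = K_a q H = 209.8 at H/2 = 5.150 m.
ȳ = (P₁·3.433 + P₂·5.150)/(P₁+P₂) = 4.048 m.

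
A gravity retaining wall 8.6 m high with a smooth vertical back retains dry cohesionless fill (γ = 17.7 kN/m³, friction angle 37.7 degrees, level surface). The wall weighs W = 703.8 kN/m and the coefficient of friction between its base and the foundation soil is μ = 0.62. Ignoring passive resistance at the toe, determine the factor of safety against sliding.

K_a = tan²(45° − 37.7°/2) = 0.2411.
P_a = ½K_aγH² = 0.5×0.2411×17.7×8.6² = 157.8 kN/m, acting at H/3 = 2.867 m above the base.
FS_sliding = μW / P_a = 0.62×703.8 / 157.8 = 2.766.

2.77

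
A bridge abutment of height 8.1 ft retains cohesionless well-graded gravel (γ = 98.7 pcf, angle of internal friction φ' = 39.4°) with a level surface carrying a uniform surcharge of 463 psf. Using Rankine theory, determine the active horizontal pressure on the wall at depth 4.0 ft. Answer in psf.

K_a = (1 − sin φ)/(1 + sin φ) = 0.2234.
σ_v = γz + q = 98.7 × 4.0 + 463 = 857.8 psf.
σ_h = K_a σ_v = 0.2234 × 857.8 = 191.7 psf.

192 psf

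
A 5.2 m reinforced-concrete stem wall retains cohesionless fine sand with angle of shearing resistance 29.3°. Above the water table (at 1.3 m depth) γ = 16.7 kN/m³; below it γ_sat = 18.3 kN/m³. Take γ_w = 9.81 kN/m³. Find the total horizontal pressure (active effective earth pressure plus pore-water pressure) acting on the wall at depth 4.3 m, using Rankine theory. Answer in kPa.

45.6 kPa

K_a = (1 − sin φ)/(1 + sin φ) = 0.3428.
γ' = 18.3 − 9.81 = 8.490 kN/m³.
Effective vertical stress at 4.3 m: σ'_v = 16.7×1.3 + 8.490×3.00 = 47.18 kPa.
σ'_h = K_a σ'_v = 0.3428 × 47.18 = 16.18 kPa; u = γ_w × 3.00 = 29.43 kPa.
Total σ_h = 16.18 + 29.43 = 45.61 kPa.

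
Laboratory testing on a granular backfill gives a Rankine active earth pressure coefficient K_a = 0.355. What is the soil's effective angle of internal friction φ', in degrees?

28.4°

K_a = tan²(45° − φ/2) ⇒ 45° − φ/2 = arctan(√0.355) = 30.79°.
φ = 2(45° − 30.79°) = 28.43°.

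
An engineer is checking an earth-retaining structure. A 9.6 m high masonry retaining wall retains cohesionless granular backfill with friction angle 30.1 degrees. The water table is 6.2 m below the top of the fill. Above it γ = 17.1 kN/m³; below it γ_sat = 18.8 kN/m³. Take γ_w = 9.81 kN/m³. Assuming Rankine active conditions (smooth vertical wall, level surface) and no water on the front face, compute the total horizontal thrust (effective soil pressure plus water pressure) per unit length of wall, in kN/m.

K_a = tan²(45° − φ/2) = 0.3320.
γ' = 18.8 − 9.81 = 8.990 kN/m³. Depth below WT = 3.4 m.
σ'_h at WT = K_a γ d_w = 35.20 kPa; at base = 35.20 + K_a γ' × 3.4 = 45.35 kPa.
P₁ (0–6.2 m) = ½×35.20×6.2 = 109.1. P₂ (6.2–9.6 m) = ½(35.20+45.35)×3.4 = 136.9.
P_w = ½ γ_w h₂² = 0.5×9.81×3.4² = 56.70. Total = 109.1+136.9+56.70 = 302.7 kN/m.

303 kN/m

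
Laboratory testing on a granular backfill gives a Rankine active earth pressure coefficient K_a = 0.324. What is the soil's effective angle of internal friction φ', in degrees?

30.7°

K_a = tan²(45° − φ/2) ⇒ 45° − φ/2 = arctan(√0.324) = 29.65°.
φ = 2(45° − 29.65°) = 30.70°.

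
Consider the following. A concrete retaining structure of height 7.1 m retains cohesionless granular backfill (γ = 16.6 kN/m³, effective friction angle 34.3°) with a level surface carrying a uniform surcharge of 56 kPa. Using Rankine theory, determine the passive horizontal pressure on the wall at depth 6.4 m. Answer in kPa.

581 kPa

K_p = (1 + sin φ)/(1 − sin φ) = 3.582.
σ_v = γz + q = 16.6 × 6.4 + 56 = 162.2 kPa.
σ_h = K_p σ_v = 3.582 × 162.2 = 581.2 kPa.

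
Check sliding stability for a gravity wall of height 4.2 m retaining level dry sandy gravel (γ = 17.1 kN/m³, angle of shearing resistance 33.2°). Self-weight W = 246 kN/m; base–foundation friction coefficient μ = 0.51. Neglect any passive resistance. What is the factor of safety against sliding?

2.85

K_a = tan²(45° − 33.2°/2) = 0.2924.
P_a = ½K_aγH² = 0.5×0.2924×17.1×4.2² = 44.09 kN/m, acting at H/3 = 1.400 m above the base.
FS_sliding = μW / P_a = 0.51×246 / 44.09 = 2.845.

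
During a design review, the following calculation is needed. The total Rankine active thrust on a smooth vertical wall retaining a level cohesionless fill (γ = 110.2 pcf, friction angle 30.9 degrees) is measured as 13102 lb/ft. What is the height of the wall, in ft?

27.2 ft

K_a = 0.3214. P_a = ½ K_a γ H² ⇒ H = √(2P_a/(K_a γ)).
H = √(2×13102/(0.3214×110.2)) = 27.20 ft.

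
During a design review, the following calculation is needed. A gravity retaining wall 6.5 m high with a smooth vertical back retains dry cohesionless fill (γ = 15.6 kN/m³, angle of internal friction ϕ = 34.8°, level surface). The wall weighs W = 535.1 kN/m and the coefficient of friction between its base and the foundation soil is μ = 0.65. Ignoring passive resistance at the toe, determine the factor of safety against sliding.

3.86

K_a = tan²(45° − 34.8°/2) = 0.2733.
P_a = ½K_aγH² = 0.5×0.2733×15.6×6.5² = 90.07 kN/m, acting at H/3 = 2.167 m above the base.
FS_sliding = μW / P_a = 0.65×535.1 / 90.07 = 3.862.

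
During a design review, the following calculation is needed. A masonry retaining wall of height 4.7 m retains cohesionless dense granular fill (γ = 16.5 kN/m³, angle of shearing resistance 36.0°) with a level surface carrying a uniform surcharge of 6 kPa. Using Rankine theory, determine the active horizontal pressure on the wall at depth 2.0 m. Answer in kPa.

10.1 kPa

K_a = (1 − sin φ)/(1 + sin φ) = 0.2596.
σ_v = γz + q = 16.5 × 2.0 + 6 = 39.00 kPa.
σ_h = K_a σ_v = 0.2596 × 39.00 = 10.13 kPa.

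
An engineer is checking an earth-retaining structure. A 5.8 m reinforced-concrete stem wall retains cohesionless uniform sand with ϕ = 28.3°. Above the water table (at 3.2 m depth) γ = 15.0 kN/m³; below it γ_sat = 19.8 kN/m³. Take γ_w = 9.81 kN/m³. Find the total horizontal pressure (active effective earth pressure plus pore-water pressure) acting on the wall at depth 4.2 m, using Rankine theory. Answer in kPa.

K_a = (1 − sin φ)/(1 + sin φ) = 0.3568.
γ' = 19.8 − 9.81 = 9.990 kN/m³.
Effective vertical stress at 4.2 m: σ'_v = 15.0×3.2 + 9.990×1.00 = 57.99 kPa.
σ'_h = K_a σ'_v = 0.3568 × 57.99 = 20.69 kPa; u = γ_w × 1.00 = 9.810 kPa.
Total σ_h = 20.69 + 9.810 = 30.50 kPa.

30.5 kPa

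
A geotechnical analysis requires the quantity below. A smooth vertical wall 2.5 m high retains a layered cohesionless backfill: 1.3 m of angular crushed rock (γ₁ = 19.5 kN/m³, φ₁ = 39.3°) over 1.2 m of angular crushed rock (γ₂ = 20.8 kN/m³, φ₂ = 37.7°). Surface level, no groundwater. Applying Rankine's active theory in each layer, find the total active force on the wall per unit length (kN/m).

14.6 kN/m

K_a1 = tan²(45°−39.3°/2) = 0.2245; K_a2 = tan²(45°−37.7°/2) = 0.2411.
Layer 1: σ at base = K_a1 γ₁ h₁ = 5.690 kPa; P₁ = ½×5.690×1.3 = 3.698.
Layer 2: σ_v at top = γ₁h₁ = 25.35; σ_h top = K_a2×25.35 = 6.111; σ_h base = K_a2×(25.35+20.8×1.2) = 12.13.
P₂ = ½(6.111+12.13)×1.2 = 10.94. Total P_a = 3.698+10.94 = 14.64 kN/m.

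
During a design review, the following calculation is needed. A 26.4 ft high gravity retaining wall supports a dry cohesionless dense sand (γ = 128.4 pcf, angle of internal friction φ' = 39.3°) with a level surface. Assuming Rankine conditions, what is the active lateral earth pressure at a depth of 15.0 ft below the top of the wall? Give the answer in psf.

K_a = (1 − sin φ)/(1 + sin φ) = 0.2245.
σ_h = K_a γ z = 0.2245 × 128.4 × 15.0 = 432.3 psf.

432 psf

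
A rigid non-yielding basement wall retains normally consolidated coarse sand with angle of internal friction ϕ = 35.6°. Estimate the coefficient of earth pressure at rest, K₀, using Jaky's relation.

0.418

K₀ = 1 − sin φ' = 1 − sin 35.6° = 0.4179.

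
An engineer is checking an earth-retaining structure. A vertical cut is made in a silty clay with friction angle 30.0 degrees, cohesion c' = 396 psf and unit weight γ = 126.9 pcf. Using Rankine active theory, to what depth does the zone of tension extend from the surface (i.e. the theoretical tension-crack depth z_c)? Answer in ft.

10.8 ft

K_a = tan²(45° − 30.0°/2) = 0.3333; √K_a = 0.5774.
The active pressure is zero where K_a γ z = 2c√K_a, so z_c = 2c/(γ√K_a) = 2×396/(126.9×0.5774) = 10.81 ft.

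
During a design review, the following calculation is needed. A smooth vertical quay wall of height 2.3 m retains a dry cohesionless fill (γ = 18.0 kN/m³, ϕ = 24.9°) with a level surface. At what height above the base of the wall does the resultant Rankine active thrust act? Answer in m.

K_a = 0.4074.
The pressure distribution is triangular, so the resultant acts at H/3 above the base = 2.3/3 = 0.7667 m.

0.767 m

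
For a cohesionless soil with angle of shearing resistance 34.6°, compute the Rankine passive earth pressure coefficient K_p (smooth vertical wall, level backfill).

3.63

K_p = (1 + sin φ)/(1 − sin φ) = tan²(45° + 34.6°/2) = 3.628.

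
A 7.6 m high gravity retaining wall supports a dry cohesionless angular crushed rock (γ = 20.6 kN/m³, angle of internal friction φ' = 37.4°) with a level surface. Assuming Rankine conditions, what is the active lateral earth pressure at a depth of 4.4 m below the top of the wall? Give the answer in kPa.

K_a = (1 − sin φ)/(1 + sin φ) = 0.2443.
σ_h = K_a γ z = 0.2443 × 20.6 × 4.4 = 22.14 kPa.

22.1 kPa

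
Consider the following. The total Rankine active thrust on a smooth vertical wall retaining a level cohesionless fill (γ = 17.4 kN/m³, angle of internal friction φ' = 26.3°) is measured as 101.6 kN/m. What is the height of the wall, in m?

K_a = 0.3859. P_a = ½ K_a γ H² ⇒ H = √(2P_a/(K_a γ)).
H = √(2×101.6/(0.3859×17.4)) = 5.501 m.

5.50 m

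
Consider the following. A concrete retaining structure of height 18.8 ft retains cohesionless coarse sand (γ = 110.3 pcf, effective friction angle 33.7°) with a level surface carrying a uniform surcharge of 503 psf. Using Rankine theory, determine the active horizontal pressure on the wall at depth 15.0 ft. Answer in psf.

618 psf

K_a = (1 − sin φ)/(1 + sin φ) = 0.2863.
σ_v = γz + q = 110.3 × 15.0 + 503 = 2158 psf.
σ_h = K_a σ_v = 0.2863 × 2158 = 617.7 psf.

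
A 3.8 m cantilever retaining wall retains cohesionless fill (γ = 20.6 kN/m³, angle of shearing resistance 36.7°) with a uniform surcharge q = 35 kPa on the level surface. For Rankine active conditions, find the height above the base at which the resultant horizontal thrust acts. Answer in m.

1.57 m

K_a = 0.2519.
Triangular part P₁ = ½K_aγH² = 37.46 at H/3 = 1.267 m; rectangular part P₂ = K_a q H = 33.50 at H/2 = 1.900 m.
ȳ = (P₁·1.267 + P₂·1.900)/(P₁+P₂) = 1.566 m.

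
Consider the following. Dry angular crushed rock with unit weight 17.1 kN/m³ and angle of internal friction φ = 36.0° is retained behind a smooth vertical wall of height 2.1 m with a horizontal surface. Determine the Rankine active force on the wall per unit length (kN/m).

9.79 kN/m

K_a = tan²(45° − φ/2) = 0.2596.
P_a = ½ K_a γ H² = 0.5 × 0.2596 × 17.1 × 2.1² = 9.789 kN/m.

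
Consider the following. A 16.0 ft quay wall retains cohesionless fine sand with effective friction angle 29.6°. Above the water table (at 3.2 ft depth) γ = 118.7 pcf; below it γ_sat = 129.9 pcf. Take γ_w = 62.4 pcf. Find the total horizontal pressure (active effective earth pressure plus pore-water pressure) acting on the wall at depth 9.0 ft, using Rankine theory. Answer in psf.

623 psf

K_a = (1 − sin φ)/(1 + sin φ) = 0.3387.
γ' = 129.9 − 62.4 = 67.50 pcf.
Effective vertical stress at 9.0 ft: σ'_v = 118.7×3.2 + 67.50×5.80 = 771.3 psf.
σ'_h = K_a σ'_v = 0.3387 × 771.3 = 261.3 psf; u = γ_w × 5.80 = 361.9 psf.
Total σ_h = 261.3 + 361.9 = 623.2 psf.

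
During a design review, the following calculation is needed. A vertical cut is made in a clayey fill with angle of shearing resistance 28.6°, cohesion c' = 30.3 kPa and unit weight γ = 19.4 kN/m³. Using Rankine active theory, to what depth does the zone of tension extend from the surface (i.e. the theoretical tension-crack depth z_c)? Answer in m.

K_a = tan²(45° − 28.6°/2) = 0.3525; √K_a = 0.5938.
The active pressure is zero where K_a γ z = 2c√K_a, so z_c = 2c/(γ√K_a) = 2×30.3/(19.4×0.5938) = 5.261 m.

5.26 m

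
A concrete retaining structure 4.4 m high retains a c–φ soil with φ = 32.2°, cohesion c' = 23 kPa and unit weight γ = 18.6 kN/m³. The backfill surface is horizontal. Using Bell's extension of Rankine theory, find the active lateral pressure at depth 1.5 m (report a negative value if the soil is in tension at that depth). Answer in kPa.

-16.9 kPa

K_a = (1 − sin φ)/(1 + sin φ) = 0.3047.
σ_a = K_a γ z − 2c√K_a = 0.3047×18.6×1.5 − 2×23×0.5520 = -16.89 kPa.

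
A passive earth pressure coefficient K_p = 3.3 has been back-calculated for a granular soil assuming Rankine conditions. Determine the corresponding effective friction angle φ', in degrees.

32.3°

K_p = (1+sin φ)/(1−sin φ) ⇒ sin φ = (K_p − 1)/(K_p + 1) = 0.5349.
φ = arcsin(0.5349) = 32.34°.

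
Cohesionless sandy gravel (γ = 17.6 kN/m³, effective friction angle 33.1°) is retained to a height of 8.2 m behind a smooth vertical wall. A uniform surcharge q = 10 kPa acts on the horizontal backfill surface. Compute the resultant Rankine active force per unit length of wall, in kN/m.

198 kN/m

K_a = tan²(45° − φ/2) = 0.2936.
Soil triangle: ½ K_a γ H² = 0.5×0.2936×17.6×8.2² = 173.7 kN/m.
Surcharge rectangle: K_a q H = 0.2936×10×8.2 = 24.07 kN/m.
Total = 173.7 + 24.07 = 197.8 kN/m.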